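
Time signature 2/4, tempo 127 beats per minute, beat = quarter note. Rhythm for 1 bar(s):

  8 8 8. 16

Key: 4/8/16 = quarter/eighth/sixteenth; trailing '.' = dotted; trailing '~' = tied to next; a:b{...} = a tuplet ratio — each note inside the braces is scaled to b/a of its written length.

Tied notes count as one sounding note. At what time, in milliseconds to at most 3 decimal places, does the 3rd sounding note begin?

note 3 onset = 1b = 472.441ms

1. 0.0ms @ 0 + 236.22ms (1/2)
2. 236.22ms @ 1/2 + 236.22ms (1/2)
3. 472.441ms @ 1 + 354.331ms (3/4)
4. 826.772ms @ 7/4 + 118.11ms (1/4)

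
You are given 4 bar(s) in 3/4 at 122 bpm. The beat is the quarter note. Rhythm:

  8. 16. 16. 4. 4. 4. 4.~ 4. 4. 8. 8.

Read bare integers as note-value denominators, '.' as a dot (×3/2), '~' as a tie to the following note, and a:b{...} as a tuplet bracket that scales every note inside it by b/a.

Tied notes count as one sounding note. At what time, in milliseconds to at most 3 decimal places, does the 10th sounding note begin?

1. 0.0ms @ 0 + 368.852ms (3/4)
2. 368.852ms @ 3/4 + 184.426ms (3/8)
3. 553.279ms @ 9/8 + 184.426ms (3/8)
4. 737.705ms @ 3/2 + 737.705ms (3/2)
5. 1475.41ms @ 3 + 737.705ms (3/2)
6. 2213.115ms @ 9/2 + 737.705ms (3/2)
7. 2950.82ms @ 6 + 1475.41ms (3)
8. 4426.23ms @ 9 + 737.705ms (3/2)
9. 5163.934ms @ 21/2 + 368.852ms (3/4)
10. 5532.787ms @ 45/4 + 368.852ms (3/4)

note 10 onset = 45/4b = 5532.787ms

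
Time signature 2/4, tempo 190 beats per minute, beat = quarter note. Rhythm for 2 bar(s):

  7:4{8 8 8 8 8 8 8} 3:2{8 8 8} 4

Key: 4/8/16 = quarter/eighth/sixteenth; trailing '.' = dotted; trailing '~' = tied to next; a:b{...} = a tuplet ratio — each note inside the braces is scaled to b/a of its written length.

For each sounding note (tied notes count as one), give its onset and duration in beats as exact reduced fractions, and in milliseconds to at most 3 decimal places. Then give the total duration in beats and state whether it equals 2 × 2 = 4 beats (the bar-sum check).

1) 0.0ms=0b +90.226ms=2/7b
2) 90.226ms=2/7b +90.226ms=2/7b
3) 180.451ms=4/7b +90.226ms=2/7b
4) 270.677ms=6/7b +90.226ms=2/7b
5) 360.902ms=8/7b +90.226ms=2/7b
6) 451.128ms=10/7b +90.226ms=2/7b
7) 541.353ms=12/7b +90.226ms=2/7b
8) 631.579ms=2b +105.263ms=1/3b
9) 736.842ms=7/3b +105.263ms=1/3b
10) 842.105ms=8/3b +105.263ms=1/3b
11) 947.368ms=3b +315.789ms=1b
Σ=4b of 4 (190bpm 2/4) — PASS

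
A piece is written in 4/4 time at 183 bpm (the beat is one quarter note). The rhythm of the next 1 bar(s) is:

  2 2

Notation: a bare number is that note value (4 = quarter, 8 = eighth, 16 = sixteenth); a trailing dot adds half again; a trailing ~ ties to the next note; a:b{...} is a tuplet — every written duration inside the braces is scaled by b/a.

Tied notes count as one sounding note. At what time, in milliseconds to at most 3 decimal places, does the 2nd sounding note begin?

note 2 onset = 2b = 655.738ms

1. 0.0ms @ 0 + 655.738ms (2)
2. 655.738ms @ 2 + 655.738ms (2)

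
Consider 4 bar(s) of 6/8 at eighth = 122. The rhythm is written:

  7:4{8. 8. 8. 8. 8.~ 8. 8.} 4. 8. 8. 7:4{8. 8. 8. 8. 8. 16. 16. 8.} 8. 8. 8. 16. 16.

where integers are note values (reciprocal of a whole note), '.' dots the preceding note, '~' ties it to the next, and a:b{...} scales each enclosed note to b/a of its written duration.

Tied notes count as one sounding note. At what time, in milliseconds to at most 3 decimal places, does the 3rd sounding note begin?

1. 0.0ms @ 0 + 421.546ms (6/7)
2. 421.546ms @ 6/7 + 421.546ms (6/7)
3. 843.091ms @ 12/7 + 421.546ms (6/7)
4. 1264.637ms @ 18/7 + 421.546ms (6/7)
5. 1686.183ms @ 24/7 + 843.091ms (12/7)
6. 2529.274ms @ 36/7 + 421.546ms (6/7)
7. 2950.82ms @ 6 + 1475.41ms (3)
8. 4426.23ms @ 9 + 737.705ms (3/2)
9. 5163.934ms @ 21/2 + 737.705ms (3/2)
10. 5901.639ms @ 12 + 421.546ms (6/7)
11. 6323.185ms @ 90/7 + 421.546ms (6/7)
12. 6744.731ms @ 96/7 + 421.546ms (6/7)
13. 7166.276ms @ 102/7 + 421.546ms (6/7)
14. 7587.822ms @ 108/7 + 421.546ms (6/7)
15. 8009.368ms @ 114/7 + 210.773ms (3/7)
16. 8220.141ms @ 117/7 + 210.773ms (3/7)
17. 8430.913ms @ 120/7 + 421.546ms (6/7)
18. 8852.459ms @ 18 + 737.705ms (3/2)
19. 9590.164ms @ 39/2 + 737.705ms (3/2)
20. 10327.869ms @ 21 + 737.705ms (3/2)
21. 11065.574ms @ 45/2 + 368.852ms (3/4)
22. 11434.426ms @ 93/4 + 368.852ms (3/4)

note 3 onset = 12/7b = 843.091ms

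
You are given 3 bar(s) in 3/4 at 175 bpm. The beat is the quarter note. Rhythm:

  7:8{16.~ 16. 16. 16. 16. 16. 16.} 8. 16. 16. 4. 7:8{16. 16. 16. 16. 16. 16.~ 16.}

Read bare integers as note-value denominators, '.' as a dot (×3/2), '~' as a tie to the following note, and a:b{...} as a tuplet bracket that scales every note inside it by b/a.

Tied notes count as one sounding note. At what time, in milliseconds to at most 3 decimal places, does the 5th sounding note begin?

note 5 onset = 15/7b = 734.694ms

1. 0.0ms @ 0 + 293.878ms (6/7)
2. 293.878ms @ 6/7 + 146.939ms (3/7)
3. 440.816ms @ 9/7 + 146.939ms (3/7)
4. 587.755ms @ 12/7 + 146.939ms (3/7)
5. 734.694ms @ 15/7 + 146.939ms (3/7)
6. 881.633ms @ 18/7 + 146.939ms (3/7)
7. 1028.571ms @ 3 + 257.143ms (3/4)
8. 1285.714ms @ 15/4 + 128.571ms (3/8)
9. 1414.286ms @ 33/8 + 128.571ms (3/8)
10. 1542.857ms @ 9/2 + 514.286ms (3/2)
11. 2057.143ms @ 6 + 146.939ms (3/7)
12. 2204.082ms @ 45/7 + 146.939ms (3/7)
13. 2351.02ms @ 48/7 + 146.939ms (3/7)
14. 2497.959ms @ 51/7 + 146.939ms (3/7)
15. 2644.898ms @ 54/7 + 146.939ms (3/7)
16. 2791.837ms @ 57/7 + 293.878ms (6/7)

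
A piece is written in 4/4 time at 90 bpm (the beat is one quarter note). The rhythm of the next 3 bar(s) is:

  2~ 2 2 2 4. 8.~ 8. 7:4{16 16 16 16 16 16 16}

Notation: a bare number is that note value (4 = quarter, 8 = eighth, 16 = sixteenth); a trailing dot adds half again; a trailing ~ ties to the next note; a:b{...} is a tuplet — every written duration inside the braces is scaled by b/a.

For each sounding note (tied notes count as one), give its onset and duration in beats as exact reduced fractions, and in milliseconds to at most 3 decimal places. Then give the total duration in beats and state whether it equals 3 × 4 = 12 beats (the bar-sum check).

1) 0.0ms=0b +2666.667ms=4b
2) 2666.667ms=4b +1333.333ms=2b
3) 4000.0ms=6b +1333.333ms=2b
4) 5333.333ms=8b +1000.0ms=3/2b
5) 6333.333ms=19/2b +1000.0ms=3/2b
6) 7333.333ms=11b +95.238ms=1/7b
7) 7428.571ms=78/7b +95.238ms=1/7b
8) 7523.81ms=79/7b +95.238ms=1/7b
9) 7619.048ms=80/7b +95.238ms=1/7b
10) 7714.286ms=81/7b +95.238ms=1/7b
11) 7809.524ms=82/7b +95.238ms=1/7b
12) 7904.762ms=83/7b +95.238ms=1/7b
Σ=12b of 12 (90bpm 4/4) — PASS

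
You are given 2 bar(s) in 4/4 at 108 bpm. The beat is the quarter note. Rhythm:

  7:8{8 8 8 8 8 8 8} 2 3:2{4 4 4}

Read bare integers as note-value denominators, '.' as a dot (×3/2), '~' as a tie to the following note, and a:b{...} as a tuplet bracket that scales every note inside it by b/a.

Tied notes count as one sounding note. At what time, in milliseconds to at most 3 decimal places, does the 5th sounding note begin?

1. 0.0ms @ 0 + 317.46ms (4/7)
2. 317.46ms @ 4/7 + 317.46ms (4/7)
3. 634.921ms @ 8/7 + 317.46ms (4/7)
4. 952.381ms @ 12/7 + 317.46ms (4/7)
5. 1269.841ms @ 16/7 + 317.46ms (4/7)
6. 1587.302ms @ 20/7 + 317.46ms (4/7)
7. 1904.762ms @ 24/7 + 317.46ms (4/7)
8. 2222.222ms @ 4 + 1111.111ms (2)
9. 3333.333ms @ 6 + 370.37ms (2/3)
10. 3703.704ms @ 20/3 + 370.37ms (2/3)
11. 4074.074ms @ 22/3 + 370.37ms (2/3)

note 5 onset = 16/7b = 1269.841ms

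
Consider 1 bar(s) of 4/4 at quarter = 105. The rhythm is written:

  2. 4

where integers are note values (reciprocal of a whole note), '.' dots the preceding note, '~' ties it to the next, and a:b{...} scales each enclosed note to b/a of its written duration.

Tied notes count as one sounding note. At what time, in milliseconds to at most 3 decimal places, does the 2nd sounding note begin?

note 2 onset = 3b = 1714.286ms

1. 0.0ms @ 0 + 1714.286ms (3)
2. 1714.286ms @ 3 + 571.429ms (1)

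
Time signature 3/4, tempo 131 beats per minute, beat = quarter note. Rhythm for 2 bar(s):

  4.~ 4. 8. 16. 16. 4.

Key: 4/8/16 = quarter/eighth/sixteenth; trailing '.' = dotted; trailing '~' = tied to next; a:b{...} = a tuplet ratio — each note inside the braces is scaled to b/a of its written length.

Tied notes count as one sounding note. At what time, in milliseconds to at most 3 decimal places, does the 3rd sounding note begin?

note 3 onset = 15/4b = 1717.557ms

1. 0.0ms @ 0 + 1374.046ms (3)
2. 1374.046ms @ 3 + 343.511ms (3/4)
3. 1717.557ms @ 15/4 + 171.756ms (3/8)
4. 1889.313ms @ 33/8 + 171.756ms (3/8)
5. 2061.069ms @ 9/2 + 687.023ms (3/2)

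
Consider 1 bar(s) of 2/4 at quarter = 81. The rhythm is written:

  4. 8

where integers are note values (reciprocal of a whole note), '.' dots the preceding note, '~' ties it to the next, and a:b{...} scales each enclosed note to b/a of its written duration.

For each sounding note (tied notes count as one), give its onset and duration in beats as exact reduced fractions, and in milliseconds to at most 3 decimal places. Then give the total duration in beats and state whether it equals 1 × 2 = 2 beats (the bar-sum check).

1) 0.0ms=0b +1111.111ms=3/2b
2) 1111.111ms=3/2b +370.37ms=1/2b
Σ=2b of 2 (81bpm 2/4) — PASS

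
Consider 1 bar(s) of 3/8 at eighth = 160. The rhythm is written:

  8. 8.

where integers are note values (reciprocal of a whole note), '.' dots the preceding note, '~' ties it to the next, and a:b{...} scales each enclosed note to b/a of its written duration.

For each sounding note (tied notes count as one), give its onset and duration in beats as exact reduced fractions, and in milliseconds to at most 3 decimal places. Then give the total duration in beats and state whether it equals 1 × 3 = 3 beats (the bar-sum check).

1) 0.0ms=0b +562.5ms=3/2b
2) 562.5ms=3/2b +562.5ms=3/2b
Σ=3b of 3 (160bpm 3/8) — PASS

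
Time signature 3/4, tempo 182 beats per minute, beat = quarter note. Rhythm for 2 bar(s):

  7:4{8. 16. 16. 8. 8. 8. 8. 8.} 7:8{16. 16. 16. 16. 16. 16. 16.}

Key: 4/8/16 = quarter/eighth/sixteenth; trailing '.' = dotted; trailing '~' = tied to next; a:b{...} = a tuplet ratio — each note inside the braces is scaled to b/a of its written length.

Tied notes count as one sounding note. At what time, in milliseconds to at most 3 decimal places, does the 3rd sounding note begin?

1. 0.0ms @ 0 + 141.287ms (3/7)
2. 141.287ms @ 3/7 + 70.644ms (3/14)
3. 211.931ms @ 9/14 + 70.644ms (3/14)
4. 282.575ms @ 6/7 + 141.287ms (3/7)
5. 423.862ms @ 9/7 + 141.287ms (3/7)
6. 565.149ms @ 12/7 + 141.287ms (3/7)
7. 706.436ms @ 15/7 + 141.287ms (3/7)
8. 847.724ms @ 18/7 + 141.287ms (3/7)
9. 989.011ms @ 3 + 141.287ms (3/7)
10. 1130.298ms @ 24/7 + 141.287ms (3/7)
11. 1271.586ms @ 27/7 + 141.287ms (3/7)
12. 1412.873ms @ 30/7 + 141.287ms (3/7)
13. 1554.16ms @ 33/7 + 141.287ms (3/7)
14. 1695.447ms @ 36/7 + 141.287ms (3/7)
15. 1836.735ms @ 39/7 + 141.287ms (3/7)

note 3 onset = 9/14b = 211.931ms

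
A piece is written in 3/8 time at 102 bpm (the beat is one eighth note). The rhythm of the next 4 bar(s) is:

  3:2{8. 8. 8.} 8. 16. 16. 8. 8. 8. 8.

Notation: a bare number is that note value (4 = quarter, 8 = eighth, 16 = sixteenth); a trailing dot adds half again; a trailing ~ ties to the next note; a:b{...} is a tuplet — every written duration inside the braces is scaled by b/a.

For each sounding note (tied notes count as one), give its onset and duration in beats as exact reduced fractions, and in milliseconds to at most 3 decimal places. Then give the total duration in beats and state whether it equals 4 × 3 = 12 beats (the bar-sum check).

1) 0.0ms=0b +588.235ms=1b
2) 588.235ms=1b +588.235ms=1b
3) 1176.471ms=2b +588.235ms=1b
4) 1764.706ms=3b +882.353ms=3/2b
5) 2647.059ms=9/2b +441.176ms=3/4b
6) 3088.235ms=21/4b +441.176ms=3/4b
7) 3529.412ms=6b +882.353ms=3/2b
8) 4411.765ms=15/2b +882.353ms=3/2b
9) 5294.118ms=9b +882.353ms=3/2b
10) 6176.471ms=21/2b +882.353ms=3/2b
Σ=12b of 12 (102bpm 3/8) — PASS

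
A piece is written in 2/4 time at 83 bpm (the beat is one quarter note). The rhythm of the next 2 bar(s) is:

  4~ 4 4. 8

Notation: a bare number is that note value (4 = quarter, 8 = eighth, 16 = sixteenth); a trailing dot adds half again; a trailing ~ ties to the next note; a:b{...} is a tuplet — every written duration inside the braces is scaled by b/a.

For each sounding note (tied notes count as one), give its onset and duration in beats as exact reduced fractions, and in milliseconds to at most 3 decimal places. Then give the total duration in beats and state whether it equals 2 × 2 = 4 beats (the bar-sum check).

1) 0.0ms=0b +1445.783ms=2b
2) 1445.783ms=2b +1084.337ms=3/2b
3) 2530.12ms=7/2b +361.446ms=1/2b
Σ=4b of 4 (83bpm 2/4) — PASS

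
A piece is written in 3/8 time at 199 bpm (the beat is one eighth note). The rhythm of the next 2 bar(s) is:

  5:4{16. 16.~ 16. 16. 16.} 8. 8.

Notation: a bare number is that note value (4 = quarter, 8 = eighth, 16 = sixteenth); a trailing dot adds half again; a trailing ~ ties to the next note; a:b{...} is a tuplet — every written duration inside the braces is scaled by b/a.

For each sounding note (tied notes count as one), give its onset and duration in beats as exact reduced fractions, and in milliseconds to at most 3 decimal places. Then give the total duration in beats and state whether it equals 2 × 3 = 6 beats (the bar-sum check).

1) 0.0ms=0b +180.905ms=3/5b
2) 180.905ms=3/5b +361.809ms=6/5b
3) 542.714ms=9/5b +180.905ms=3/5b
4) 723.618ms=12/5b +180.905ms=3/5b
5) 904.523ms=3b +452.261ms=3/2b
6) 1356.784ms=9/2b +452.261ms=3/2b
Σ=6b of 6 (199bpm 3/8) — PASS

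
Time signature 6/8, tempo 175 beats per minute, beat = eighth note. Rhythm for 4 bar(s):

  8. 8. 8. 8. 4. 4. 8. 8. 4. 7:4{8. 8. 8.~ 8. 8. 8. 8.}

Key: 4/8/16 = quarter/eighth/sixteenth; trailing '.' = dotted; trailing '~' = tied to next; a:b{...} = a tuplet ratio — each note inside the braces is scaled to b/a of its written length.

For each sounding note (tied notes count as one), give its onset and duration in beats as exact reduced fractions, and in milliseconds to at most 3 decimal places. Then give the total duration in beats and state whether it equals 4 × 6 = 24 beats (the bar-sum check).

1) 0.0ms=0b +514.286ms=3/2b
2) 514.286ms=3/2b +514.286ms=3/2b
3) 1028.571ms=3b +514.286ms=3/2b
4) 1542.857ms=9/2b +514.286ms=3/2b
5) 2057.143ms=6b +1028.571ms=3b
6) 3085.714ms=9b +1028.571ms=3b
7) 4114.286ms=12b +514.286ms=3/2b
8) 4628.571ms=27/2b +514.286ms=3/2b
9) 5142.857ms=15b +1028.571ms=3b
10) 6171.429ms=18b +293.878ms=6/7b
11) 6465.306ms=132/7b +293.878ms=6/7b
12) 6759.184ms=138/7b +587.755ms=12/7b
13) 7346.939ms=150/7b +293.878ms=6/7b
14) 7640.816ms=156/7b +293.878ms=6/7b
15) 7934.694ms=162/7b +293.878ms=6/7b
Σ=24b of 24 (175bpm 6/8) — PASS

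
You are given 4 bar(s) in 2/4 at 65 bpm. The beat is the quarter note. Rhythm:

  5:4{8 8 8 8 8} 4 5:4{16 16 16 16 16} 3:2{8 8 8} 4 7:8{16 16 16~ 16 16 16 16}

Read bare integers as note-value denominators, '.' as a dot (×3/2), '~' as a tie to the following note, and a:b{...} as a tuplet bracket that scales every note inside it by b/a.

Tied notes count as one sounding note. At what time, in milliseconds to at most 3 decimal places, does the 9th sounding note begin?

1. 0.0ms @ 0 + 369.231ms (2/5)
2. 369.231ms @ 2/5 + 369.231ms (2/5)
3. 738.462ms @ 4/5 + 369.231ms (2/5)
4. 1107.692ms @ 6/5 + 369.231ms (2/5)
5. 1476.923ms @ 8/5 + 369.231ms (2/5)
6. 1846.154ms @ 2 + 923.077ms (1)
7. 2769.231ms @ 3 + 184.615ms (1/5)
8. 2953.846ms @ 16/5 + 184.615ms (1/5)
9. 3138.462ms @ 17/5 + 184.615ms (1/5)
10. 3323.077ms @ 18/5 + 184.615ms (1/5)
11. 3507.692ms @ 19/5 + 184.615ms (1/5)
12. 3692.308ms @ 4 + 307.692ms (1/3)
13. 4000.0ms @ 13/3 + 307.692ms (1/3)
14. 4307.692ms @ 14/3 + 307.692ms (1/3)
15. 4615.385ms @ 5 + 923.077ms (1)
16. 5538.462ms @ 6 + 263.736ms (2/7)
17. 5802.198ms @ 44/7 + 263.736ms (2/7)
18. 6065.934ms @ 46/7 + 527.473ms (4/7)
19. 6593.407ms @ 50/7 + 263.736ms (2/7)
20. 6857.143ms @ 52/7 + 263.736ms (2/7)
21. 7120.879ms @ 54/7 + 263.736ms (2/7)

note 9 onset = 17/5b = 3138.462ms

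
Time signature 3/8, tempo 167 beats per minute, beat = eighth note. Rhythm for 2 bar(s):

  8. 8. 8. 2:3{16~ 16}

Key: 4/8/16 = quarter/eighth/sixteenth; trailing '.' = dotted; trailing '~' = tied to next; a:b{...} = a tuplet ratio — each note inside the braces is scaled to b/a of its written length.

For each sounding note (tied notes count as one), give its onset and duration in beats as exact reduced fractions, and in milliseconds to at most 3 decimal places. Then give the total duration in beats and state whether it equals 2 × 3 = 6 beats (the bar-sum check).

1) 0.0ms=0b +538.922ms=3/2b
2) 538.922ms=3/2b +538.922ms=3/2b
3) 1077.844ms=3b +538.922ms=3/2b
4) 1616.766ms=9/2b +538.922ms=3/2b
Σ=6b of 6 (167bpm 3/8) — PASS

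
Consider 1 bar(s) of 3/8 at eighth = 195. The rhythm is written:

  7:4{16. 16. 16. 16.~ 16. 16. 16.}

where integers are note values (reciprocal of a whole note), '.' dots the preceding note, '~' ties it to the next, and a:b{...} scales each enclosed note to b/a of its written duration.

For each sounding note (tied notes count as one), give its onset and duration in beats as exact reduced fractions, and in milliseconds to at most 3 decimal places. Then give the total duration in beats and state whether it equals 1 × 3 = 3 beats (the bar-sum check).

1) 0.0ms=0b +131.868ms=3/7b
2) 131.868ms=3/7b +131.868ms=3/7b
3) 263.736ms=6/7b +131.868ms=3/7b
4) 395.604ms=9/7b +263.736ms=6/7b
5) 659.341ms=15/7b +131.868ms=3/7b
6) 791.209ms=18/7b +131.868ms=3/7b
Σ=3b of 3 (195bpm 3/8) — PASS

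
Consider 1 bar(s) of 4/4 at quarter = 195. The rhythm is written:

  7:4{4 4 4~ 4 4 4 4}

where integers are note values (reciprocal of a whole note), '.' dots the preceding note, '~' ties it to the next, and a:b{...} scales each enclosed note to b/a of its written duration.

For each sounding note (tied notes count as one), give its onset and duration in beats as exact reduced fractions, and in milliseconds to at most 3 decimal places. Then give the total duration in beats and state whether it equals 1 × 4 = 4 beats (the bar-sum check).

1) 0.0ms=0b +175.824ms=4/7b
2) 175.824ms=4/7b +175.824ms=4/7b
3) 351.648ms=8/7b +351.648ms=8/7b
4) 703.297ms=16/7b +175.824ms=4/7b
5) 879.121ms=20/7b +175.824ms=4/7b
6) 1054.945ms=24/7b +175.824ms=4/7b
Σ=4b of 4 (195bpm 4/4) — PASS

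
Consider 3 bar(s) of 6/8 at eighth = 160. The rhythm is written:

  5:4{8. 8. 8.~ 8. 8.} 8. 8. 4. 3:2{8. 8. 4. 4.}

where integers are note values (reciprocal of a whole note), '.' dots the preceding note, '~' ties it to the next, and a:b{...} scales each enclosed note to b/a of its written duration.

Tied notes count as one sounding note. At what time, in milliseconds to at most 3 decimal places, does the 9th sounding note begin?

1. 0.0ms @ 0 + 450.0ms (6/5)
2. 450.0ms @ 6/5 + 450.0ms (6/5)
3. 900.0ms @ 12/5 + 900.0ms (12/5)
4. 1800.0ms @ 24/5 + 450.0ms (6/5)
5. 2250.0ms @ 6 + 562.5ms (3/2)
6. 2812.5ms @ 15/2 + 562.5ms (3/2)
7. 3375.0ms @ 9 + 1125.0ms (3)
8. 4500.0ms @ 12 + 375.0ms (1)
9. 4875.0ms @ 13 + 375.0ms (1)
10. 5250.0ms @ 14 + 750.0ms (2)
11. 6000.0ms @ 16 + 750.0ms (2)

note 9 onset = 13b = 4875.0ms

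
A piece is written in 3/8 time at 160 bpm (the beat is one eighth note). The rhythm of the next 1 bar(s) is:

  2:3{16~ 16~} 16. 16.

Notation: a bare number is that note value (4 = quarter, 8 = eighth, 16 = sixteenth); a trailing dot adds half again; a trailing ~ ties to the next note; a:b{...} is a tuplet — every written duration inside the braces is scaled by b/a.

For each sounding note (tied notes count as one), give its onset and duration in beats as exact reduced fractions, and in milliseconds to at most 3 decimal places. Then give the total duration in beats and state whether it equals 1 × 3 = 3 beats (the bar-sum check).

1) 0.0ms=0b +843.75ms=9/4b
2) 843.75ms=9/4b +281.25ms=3/4b
Σ=3b of 3 (160bpm 3/8) — PASS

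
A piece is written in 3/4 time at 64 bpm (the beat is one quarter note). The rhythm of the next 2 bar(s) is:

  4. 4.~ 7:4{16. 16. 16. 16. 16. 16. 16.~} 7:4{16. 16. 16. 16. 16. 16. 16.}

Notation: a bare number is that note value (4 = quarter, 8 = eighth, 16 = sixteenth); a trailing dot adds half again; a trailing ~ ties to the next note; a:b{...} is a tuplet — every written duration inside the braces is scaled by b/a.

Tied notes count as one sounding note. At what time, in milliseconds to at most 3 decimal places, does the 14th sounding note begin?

note 14 onset = 81/14b = 5424.107ms

1. 0.0ms @ 0 + 1406.25ms (3/2)
2. 1406.25ms @ 3/2 + 1607.143ms (12/7)
3. 3013.393ms @ 45/14 + 200.893ms (3/14)
4. 3214.286ms @ 24/7 + 200.893ms (3/14)
5. 3415.179ms @ 51/14 + 200.893ms (3/14)
6. 3616.071ms @ 27/7 + 200.893ms (3/14)
7. 3816.964ms @ 57/14 + 200.893ms (3/14)
8. 4017.857ms @ 30/7 + 401.786ms (3/7)
9. 4419.643ms @ 33/7 + 200.893ms (3/14)
10. 4620.536ms @ 69/14 + 200.893ms (3/14)
11. 4821.429ms @ 36/7 + 200.893ms (3/14)
12. 5022.321ms @ 75/14 + 200.893ms (3/14)
13. 5223.214ms @ 39/7 + 200.893ms (3/14)
14. 5424.107ms @ 81/14 + 200.893ms (3/14)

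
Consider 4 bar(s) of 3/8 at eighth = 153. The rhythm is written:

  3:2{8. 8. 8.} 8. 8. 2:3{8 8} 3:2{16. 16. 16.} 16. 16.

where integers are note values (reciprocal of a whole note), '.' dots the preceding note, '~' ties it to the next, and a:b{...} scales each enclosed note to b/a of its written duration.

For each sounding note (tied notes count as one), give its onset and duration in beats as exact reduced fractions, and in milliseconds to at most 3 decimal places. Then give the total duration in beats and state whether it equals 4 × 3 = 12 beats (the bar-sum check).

1) 0.0ms=0b +392.157ms=1b
2) 392.157ms=1b +392.157ms=1b
3) 784.314ms=2b +392.157ms=1b
4) 1176.471ms=3b +588.235ms=3/2b
5) 1764.706ms=9/2b +588.235ms=3/2b
6) 2352.941ms=6b +588.235ms=3/2b
7) 2941.176ms=15/2b +588.235ms=3/2b
8) 3529.412ms=9b +196.078ms=1/2b
9) 3725.49ms=19/2b +196.078ms=1/2b
10) 3921.569ms=10b +196.078ms=1/2b
11) 4117.647ms=21/2b +294.118ms=3/4b
12) 4411.765ms=45/4b +294.118ms=3/4b
Σ=12b of 12 (153bpm 3/8) — PASS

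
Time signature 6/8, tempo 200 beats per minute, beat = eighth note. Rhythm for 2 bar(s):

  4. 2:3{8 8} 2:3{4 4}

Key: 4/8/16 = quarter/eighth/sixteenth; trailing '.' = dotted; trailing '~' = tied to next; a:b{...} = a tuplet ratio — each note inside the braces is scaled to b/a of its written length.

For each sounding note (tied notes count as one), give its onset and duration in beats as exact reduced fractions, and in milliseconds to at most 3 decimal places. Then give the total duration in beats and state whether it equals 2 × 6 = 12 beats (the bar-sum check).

1) 0.0ms=0b +900.0ms=3b
2) 900.0ms=3b +450.0ms=3/2b
3) 1350.0ms=9/2b +450.0ms=3/2b
4) 1800.0ms=6b +900.0ms=3b
5) 2700.0ms=9b +900.0ms=3b
Σ=12b of 12 (200bpm 6/8) — PASS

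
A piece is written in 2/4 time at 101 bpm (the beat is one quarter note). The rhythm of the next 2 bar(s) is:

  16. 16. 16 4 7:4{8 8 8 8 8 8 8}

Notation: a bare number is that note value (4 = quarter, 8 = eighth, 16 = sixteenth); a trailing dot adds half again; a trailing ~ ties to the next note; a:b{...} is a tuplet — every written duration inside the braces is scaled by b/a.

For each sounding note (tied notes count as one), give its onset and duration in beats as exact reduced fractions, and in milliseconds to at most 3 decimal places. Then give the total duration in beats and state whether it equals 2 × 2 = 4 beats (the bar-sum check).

1) 0.0ms=0b +222.772ms=3/8b
2) 222.772ms=3/8b +222.772ms=3/8b
3) 445.545ms=3/4b +148.515ms=1/4b
4) 594.059ms=1b +594.059ms=1b
5) 1188.119ms=2b +169.731ms=2/7b
6) 1357.85ms=16/7b +169.731ms=2/7b
7) 1527.581ms=18/7b +169.731ms=2/7b
8) 1697.313ms=20/7b +169.731ms=2/7b
9) 1867.044ms=22/7b +169.731ms=2/7b
10) 2036.775ms=24/7b +169.731ms=2/7b
11) 2206.506ms=26/7b +169.731ms=2/7b
Σ=4b of 4 (101bpm 2/4) — PASS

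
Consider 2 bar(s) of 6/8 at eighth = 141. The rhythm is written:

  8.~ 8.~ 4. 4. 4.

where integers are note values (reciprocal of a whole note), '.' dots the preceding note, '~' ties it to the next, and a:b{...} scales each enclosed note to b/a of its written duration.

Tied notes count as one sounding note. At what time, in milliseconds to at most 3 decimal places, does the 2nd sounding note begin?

1. 0.0ms @ 0 + 2553.191ms (6)
2. 2553.191ms @ 6 + 1276.596ms (3)
3. 3829.787ms @ 9 + 1276.596ms (3)

note 2 onset = 6b = 2553.191ms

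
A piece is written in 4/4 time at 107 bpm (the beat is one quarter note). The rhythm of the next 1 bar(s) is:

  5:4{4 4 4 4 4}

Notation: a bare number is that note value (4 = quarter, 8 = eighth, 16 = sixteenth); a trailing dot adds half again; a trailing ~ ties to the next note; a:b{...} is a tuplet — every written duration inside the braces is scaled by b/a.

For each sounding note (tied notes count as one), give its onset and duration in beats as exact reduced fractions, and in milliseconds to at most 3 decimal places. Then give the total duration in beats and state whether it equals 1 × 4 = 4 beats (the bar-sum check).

1) 0.0ms=0b +448.598ms=4/5b
2) 448.598ms=4/5b +448.598ms=4/5b
3) 897.196ms=8/5b +448.598ms=4/5b
4) 1345.794ms=12/5b +448.598ms=4/5b
5) 1794.393ms=16/5b +448.598ms=4/5b
Σ=4b of 4 (107bpm 4/4) — PASS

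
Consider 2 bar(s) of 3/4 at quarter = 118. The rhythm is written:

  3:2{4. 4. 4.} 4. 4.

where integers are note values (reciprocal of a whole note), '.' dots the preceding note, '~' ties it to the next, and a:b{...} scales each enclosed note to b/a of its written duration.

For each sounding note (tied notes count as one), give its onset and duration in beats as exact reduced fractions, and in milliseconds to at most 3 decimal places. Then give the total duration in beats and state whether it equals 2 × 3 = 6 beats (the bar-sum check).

1) 0.0ms=0b +508.475ms=1b
2) 508.475ms=1b +508.475ms=1b
3) 1016.949ms=2b +508.475ms=1b
4) 1525.424ms=3b +762.712ms=3/2b
5) 2288.136ms=9/2b +762.712ms=3/2b
Σ=6b of 6 (118bpm 3/4) — PASS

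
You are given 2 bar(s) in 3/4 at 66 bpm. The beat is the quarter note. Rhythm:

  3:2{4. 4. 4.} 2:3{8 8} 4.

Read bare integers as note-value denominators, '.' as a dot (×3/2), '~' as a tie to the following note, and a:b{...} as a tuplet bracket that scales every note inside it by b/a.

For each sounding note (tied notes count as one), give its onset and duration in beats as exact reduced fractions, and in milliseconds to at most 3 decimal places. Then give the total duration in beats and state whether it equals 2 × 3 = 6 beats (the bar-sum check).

1) 0.0ms=0b +909.091ms=1b
2) 909.091ms=1b +909.091ms=1b
3) 1818.182ms=2b +909.091ms=1b
4) 2727.273ms=3b +681.818ms=3/4b
5) 3409.091ms=15/4b +681.818ms=3/4b
6) 4090.909ms=9/2b +1363.636ms=3/2b
Σ=6b of 6 (66bpm 3/4) — PASS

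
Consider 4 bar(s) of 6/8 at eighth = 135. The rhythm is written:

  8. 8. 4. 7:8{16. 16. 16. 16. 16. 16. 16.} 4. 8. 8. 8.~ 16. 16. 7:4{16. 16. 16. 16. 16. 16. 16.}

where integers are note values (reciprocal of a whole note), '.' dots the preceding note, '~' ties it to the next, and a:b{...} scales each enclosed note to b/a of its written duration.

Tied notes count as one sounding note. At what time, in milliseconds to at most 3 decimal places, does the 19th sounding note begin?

note 19 onset = 156/7b = 9904.762ms

1. 0.0ms @ 0 + 666.667ms (3/2)
2. 666.667ms @ 3/2 + 666.667ms (3/2)
3. 1333.333ms @ 3 + 1333.333ms (3)
4. 2666.667ms @ 6 + 380.952ms (6/7)
5. 3047.619ms @ 48/7 + 380.952ms (6/7)
6. 3428.571ms @ 54/7 + 380.952ms (6/7)
7. 3809.524ms @ 60/7 + 380.952ms (6/7)
8. 4190.476ms @ 66/7 + 380.952ms (6/7)
9. 4571.429ms @ 72/7 + 380.952ms (6/7)
10. 4952.381ms @ 78/7 + 380.952ms (6/7)
11. 5333.333ms @ 12 + 1333.333ms (3)
12. 6666.667ms @ 15 + 666.667ms (3/2)
13. 7333.333ms @ 33/2 + 666.667ms (3/2)
14. 8000.0ms @ 18 + 1000.0ms (9/4)
15. 9000.0ms @ 81/4 + 333.333ms (3/4)
16. 9333.333ms @ 21 + 190.476ms (3/7)
17. 9523.81ms @ 150/7 + 190.476ms (3/7)
18. 9714.286ms @ 153/7 + 190.476ms (3/7)
19. 9904.762ms @ 156/7 + 190.476ms (3/7)
20. 10095.238ms @ 159/7 + 190.476ms (3/7)
21. 10285.714ms @ 162/7 + 190.476ms (3/7)
22. 10476.19ms @ 165/7 + 190.476ms (3/7)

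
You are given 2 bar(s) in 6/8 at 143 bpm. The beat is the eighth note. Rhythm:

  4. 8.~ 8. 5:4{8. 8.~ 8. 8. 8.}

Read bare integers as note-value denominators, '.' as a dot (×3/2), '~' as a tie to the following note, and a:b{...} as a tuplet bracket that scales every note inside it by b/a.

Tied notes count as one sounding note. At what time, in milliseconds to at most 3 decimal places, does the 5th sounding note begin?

note 5 onset = 48/5b = 4027.972ms

1. 0.0ms @ 0 + 1258.741ms (3)
2. 1258.741ms @ 3 + 1258.741ms (3)
3. 2517.483ms @ 6 + 503.497ms (6/5)
4. 3020.979ms @ 36/5 + 1006.993ms (12/5)
5. 4027.972ms @ 48/5 + 503.497ms (6/5)
6. 4531.469ms @ 54/5 + 503.497ms (6/5)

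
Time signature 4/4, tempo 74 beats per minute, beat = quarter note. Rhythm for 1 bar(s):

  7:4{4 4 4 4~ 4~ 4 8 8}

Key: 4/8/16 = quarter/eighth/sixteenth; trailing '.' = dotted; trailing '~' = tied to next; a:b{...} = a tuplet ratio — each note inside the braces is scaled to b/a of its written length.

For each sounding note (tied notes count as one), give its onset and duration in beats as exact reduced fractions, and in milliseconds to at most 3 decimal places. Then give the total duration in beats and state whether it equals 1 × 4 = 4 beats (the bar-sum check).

1) 0.0ms=0b +463.32ms=4/7b
2) 463.32ms=4/7b +463.32ms=4/7b
3) 926.641ms=8/7b +463.32ms=4/7b
4) 1389.961ms=12/7b +1389.961ms=12/7b
5) 2779.923ms=24/7b +231.66ms=2/7b
6) 3011.583ms=26/7b +231.66ms=2/7b
Σ=4b of 4 (74bpm 4/4) — PASS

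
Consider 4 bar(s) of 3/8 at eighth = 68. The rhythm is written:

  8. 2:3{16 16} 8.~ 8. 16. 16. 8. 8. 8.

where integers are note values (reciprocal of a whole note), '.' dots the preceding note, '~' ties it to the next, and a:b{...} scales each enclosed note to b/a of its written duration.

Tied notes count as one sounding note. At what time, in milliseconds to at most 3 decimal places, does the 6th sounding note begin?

1. 0.0ms @ 0 + 1323.529ms (3/2)
2. 1323.529ms @ 3/2 + 661.765ms (3/4)
3. 1985.294ms @ 9/4 + 661.765ms (3/4)
4. 2647.059ms @ 3 + 2647.059ms (3)
5. 5294.118ms @ 6 + 661.765ms (3/4)
6. 5955.882ms @ 27/4 + 661.765ms (3/4)
7. 6617.647ms @ 15/2 + 1323.529ms (3/2)
8. 7941.176ms @ 9 + 1323.529ms (3/2)
9. 9264.706ms @ 21/2 + 1323.529ms (3/2)

note 6 onset = 27/4b = 5955.882ms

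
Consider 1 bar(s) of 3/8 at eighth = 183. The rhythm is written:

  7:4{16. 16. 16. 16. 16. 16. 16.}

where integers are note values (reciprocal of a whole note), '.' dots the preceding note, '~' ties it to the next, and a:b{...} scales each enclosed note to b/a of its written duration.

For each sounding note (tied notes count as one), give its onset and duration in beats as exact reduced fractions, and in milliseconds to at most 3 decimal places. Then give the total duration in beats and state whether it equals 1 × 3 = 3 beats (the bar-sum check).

1) 0.0ms=0b +140.515ms=3/7b
2) 140.515ms=3/7b +140.515ms=3/7b
3) 281.03ms=6/7b +140.515ms=3/7b
4) 421.546ms=9/7b +140.515ms=3/7b
5) 562.061ms=12/7b +140.515ms=3/7b
6) 702.576ms=15/7b +140.515ms=3/7b
7) 843.091ms=18/7b +140.515ms=3/7b
Σ=3b of 3 (183bpm 3/8) — PASS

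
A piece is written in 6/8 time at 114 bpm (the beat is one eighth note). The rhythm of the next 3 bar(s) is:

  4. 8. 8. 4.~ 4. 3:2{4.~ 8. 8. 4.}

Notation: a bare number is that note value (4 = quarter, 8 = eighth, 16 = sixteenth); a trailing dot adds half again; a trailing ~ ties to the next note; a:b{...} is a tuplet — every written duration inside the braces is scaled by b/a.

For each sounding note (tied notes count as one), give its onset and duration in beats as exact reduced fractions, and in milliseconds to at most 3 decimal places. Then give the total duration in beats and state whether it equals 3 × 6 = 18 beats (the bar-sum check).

1) 0.0ms=0b +1578.947ms=3b
2) 1578.947ms=3b +789.474ms=3/2b
3) 2368.421ms=9/2b +789.474ms=3/2b
4) 3157.895ms=6b +3157.895ms=6b
5) 6315.789ms=12b +1578.947ms=3b
6) 7894.737ms=15b +526.316ms=1b
7) 8421.053ms=16b +1052.632ms=2b
Σ=18b of 18 (114bpm 6/8) — PASS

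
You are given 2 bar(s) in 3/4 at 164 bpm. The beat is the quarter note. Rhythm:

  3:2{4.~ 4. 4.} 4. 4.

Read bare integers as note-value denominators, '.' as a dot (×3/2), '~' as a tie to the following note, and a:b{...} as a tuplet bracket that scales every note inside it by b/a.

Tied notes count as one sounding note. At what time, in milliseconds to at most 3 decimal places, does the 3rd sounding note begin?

note 3 onset = 3b = 1097.561ms

1. 0.0ms @ 0 + 731.707ms (2)
2. 731.707ms @ 2 + 365.854ms (1)
3. 1097.561ms @ 3 + 548.78ms (3/2)
4. 1646.341ms @ 9/2 + 548.78ms (3/2)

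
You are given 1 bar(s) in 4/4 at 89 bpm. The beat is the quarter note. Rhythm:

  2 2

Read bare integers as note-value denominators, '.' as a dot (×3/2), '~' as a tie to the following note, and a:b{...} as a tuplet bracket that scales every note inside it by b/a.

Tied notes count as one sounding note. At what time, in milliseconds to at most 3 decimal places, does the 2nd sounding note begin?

1. 0.0ms @ 0 + 1348.315ms (2)
2. 1348.315ms @ 2 + 1348.315ms (2)

note 2 onset = 2b = 1348.315ms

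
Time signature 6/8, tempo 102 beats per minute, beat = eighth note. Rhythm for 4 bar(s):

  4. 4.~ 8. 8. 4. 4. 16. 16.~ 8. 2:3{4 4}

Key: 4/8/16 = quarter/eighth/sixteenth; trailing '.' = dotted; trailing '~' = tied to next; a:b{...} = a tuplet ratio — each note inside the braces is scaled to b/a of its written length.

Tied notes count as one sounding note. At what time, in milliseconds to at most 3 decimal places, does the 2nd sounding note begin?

1. 0.0ms @ 0 + 1764.706ms (3)
2. 1764.706ms @ 3 + 2647.059ms (9/2)
3. 4411.765ms @ 15/2 + 882.353ms (3/2)
4. 5294.118ms @ 9 + 1764.706ms (3)
5. 7058.824ms @ 12 + 1764.706ms (3)
6. 8823.529ms @ 15 + 441.176ms (3/4)
7. 9264.706ms @ 63/4 + 1323.529ms (9/4)
8. 10588.235ms @ 18 + 1764.706ms (3)
9. 12352.941ms @ 21 + 1764.706ms (3)

note 2 onset = 3b = 1764.706ms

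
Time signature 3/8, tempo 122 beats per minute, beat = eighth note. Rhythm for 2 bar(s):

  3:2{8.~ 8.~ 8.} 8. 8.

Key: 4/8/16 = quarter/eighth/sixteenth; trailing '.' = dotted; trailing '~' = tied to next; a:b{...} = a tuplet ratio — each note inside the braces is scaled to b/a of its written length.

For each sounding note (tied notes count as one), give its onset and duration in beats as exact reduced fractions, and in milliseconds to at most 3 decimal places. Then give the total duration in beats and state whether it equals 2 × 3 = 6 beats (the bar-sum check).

1) 0.0ms=0b +1475.41ms=3b
2) 1475.41ms=3b +737.705ms=3/2b
3) 2213.115ms=9/2b +737.705ms=3/2b
Σ=6b of 6 (122bpm 3/8) — PASS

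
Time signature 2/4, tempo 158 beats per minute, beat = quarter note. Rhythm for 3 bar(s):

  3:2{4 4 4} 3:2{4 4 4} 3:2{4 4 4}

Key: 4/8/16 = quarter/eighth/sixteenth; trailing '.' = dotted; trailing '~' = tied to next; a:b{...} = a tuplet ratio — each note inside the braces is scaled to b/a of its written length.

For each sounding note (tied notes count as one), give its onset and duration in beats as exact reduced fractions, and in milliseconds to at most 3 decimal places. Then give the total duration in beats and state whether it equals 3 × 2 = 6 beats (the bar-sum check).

1) 0.0ms=0b +253.165ms=2/3b
2) 253.165ms=2/3b +253.165ms=2/3b
3) 506.329ms=4/3b +253.165ms=2/3b
4) 759.494ms=2b +253.165ms=2/3b
5) 1012.658ms=8/3b +253.165ms=2/3b
6) 1265.823ms=10/3b +253.165ms=2/3b
7) 1518.987ms=4b +253.165ms=2/3b
8) 1772.152ms=14/3b +253.165ms=2/3b
9) 2025.316ms=16/3b +253.165ms=2/3b
Σ=6b of 6 (158bpm 2/4) — PASS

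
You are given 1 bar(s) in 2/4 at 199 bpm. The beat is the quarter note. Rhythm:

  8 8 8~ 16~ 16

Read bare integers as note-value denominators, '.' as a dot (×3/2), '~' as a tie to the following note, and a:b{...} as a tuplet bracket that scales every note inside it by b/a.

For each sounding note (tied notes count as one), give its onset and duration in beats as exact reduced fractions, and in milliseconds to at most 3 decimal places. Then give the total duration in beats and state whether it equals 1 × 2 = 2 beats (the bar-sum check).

1) 0.0ms=0b +150.754ms=1/2b
2) 150.754ms=1/2b +150.754ms=1/2b
3) 301.508ms=1b +301.508ms=1b
Σ=2b of 2 (199bpm 2/4) — PASS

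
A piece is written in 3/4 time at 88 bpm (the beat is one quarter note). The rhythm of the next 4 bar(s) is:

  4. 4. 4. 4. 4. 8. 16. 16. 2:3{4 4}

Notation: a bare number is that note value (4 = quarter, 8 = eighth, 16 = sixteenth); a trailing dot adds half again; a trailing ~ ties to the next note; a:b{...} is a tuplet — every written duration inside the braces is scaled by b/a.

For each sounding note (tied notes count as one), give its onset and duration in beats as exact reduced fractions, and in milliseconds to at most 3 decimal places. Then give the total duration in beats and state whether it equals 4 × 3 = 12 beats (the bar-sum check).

1) 0.0ms=0b +1022.727ms=3/2b
2) 1022.727ms=3/2b +1022.727ms=3/2b
3) 2045.455ms=3b +1022.727ms=3/2b
4) 3068.182ms=9/2b +1022.727ms=3/2b
5) 4090.909ms=6b +1022.727ms=3/2b
6) 5113.636ms=15/2b +511.364ms=3/4b
7) 5625.0ms=33/4b +255.682ms=3/8b
8) 5880.682ms=69/8b +255.682ms=3/8b
9) 6136.364ms=9b +1022.727ms=3/2b
10) 7159.091ms=21/2b +1022.727ms=3/2b
Σ=12b of 12 (88bpm 3/4) — PASS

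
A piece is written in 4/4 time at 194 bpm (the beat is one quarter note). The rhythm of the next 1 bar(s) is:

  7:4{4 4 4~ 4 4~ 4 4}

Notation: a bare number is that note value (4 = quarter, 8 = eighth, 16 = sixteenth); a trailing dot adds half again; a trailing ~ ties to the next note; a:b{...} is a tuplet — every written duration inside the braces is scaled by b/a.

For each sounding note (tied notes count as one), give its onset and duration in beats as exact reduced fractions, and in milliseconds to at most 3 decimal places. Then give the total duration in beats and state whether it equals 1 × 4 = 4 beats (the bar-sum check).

1) 0.0ms=0b +176.73ms=4/7b
2) 176.73ms=4/7b +176.73ms=4/7b
3) 353.461ms=8/7b +353.461ms=8/7b
4) 706.922ms=16/7b +353.461ms=8/7b
5) 1060.383ms=24/7b +176.73ms=4/7b
Σ=4b of 4 (194bpm 4/4) — PASS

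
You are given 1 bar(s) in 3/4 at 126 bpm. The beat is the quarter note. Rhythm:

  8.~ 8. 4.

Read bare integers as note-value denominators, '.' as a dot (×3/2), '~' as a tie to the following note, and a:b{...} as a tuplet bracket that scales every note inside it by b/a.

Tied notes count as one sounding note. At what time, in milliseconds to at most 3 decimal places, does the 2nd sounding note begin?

note 2 onset = 3/2b = 714.286ms

1. 0.0ms @ 0 + 714.286ms (3/2)
2. 714.286ms @ 3/2 + 714.286ms (3/2)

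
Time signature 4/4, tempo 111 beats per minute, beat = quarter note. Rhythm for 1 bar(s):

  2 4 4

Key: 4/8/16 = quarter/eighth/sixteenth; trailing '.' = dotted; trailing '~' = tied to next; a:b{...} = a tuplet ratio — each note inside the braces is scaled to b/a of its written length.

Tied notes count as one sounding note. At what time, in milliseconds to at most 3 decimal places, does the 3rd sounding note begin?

1. 0.0ms @ 0 + 1081.081ms (2)
2. 1081.081ms @ 2 + 540.541ms (1)
3. 1621.622ms @ 3 + 540.541ms (1)

note 3 onset = 3b = 1621.622ms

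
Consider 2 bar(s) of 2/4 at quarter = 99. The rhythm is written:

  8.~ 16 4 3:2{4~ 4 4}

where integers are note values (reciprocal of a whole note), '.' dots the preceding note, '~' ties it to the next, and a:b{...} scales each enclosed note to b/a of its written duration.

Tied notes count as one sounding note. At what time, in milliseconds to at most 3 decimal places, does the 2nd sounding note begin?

1. 0.0ms @ 0 + 606.061ms (1)
2. 606.061ms @ 1 + 606.061ms (1)
3. 1212.121ms @ 2 + 808.081ms (4/3)
4. 2020.202ms @ 10/3 + 404.04ms (2/3)

note 2 onset = 1b = 606.061ms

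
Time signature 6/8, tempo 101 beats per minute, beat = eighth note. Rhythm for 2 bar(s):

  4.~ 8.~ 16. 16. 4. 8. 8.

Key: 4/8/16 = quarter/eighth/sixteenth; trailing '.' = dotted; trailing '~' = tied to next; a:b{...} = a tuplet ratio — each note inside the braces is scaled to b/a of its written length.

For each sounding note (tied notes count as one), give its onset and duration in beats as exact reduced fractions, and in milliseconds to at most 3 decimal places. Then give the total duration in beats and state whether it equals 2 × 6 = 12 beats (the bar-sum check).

1) 0.0ms=0b +3118.812ms=21/4b
2) 3118.812ms=21/4b +445.545ms=3/4b
3) 3564.356ms=6b +1782.178ms=3b
4) 5346.535ms=9b +891.089ms=3/2b
5) 6237.624ms=21/2b +891.089ms=3/2b
Σ=12b of 12 (101bpm 6/8) — PASS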